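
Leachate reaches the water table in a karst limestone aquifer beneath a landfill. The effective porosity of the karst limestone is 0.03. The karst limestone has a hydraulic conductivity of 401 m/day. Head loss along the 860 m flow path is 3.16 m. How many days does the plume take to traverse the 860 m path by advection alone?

17.5

Hydraulic gradient i = Δh / L = 3.16 / 860 = 0.003674.
Darcy flux q = K · i = 401.0 × 0.003674 = 1.473 m/day.
Seepage velocity v = q / n_e = 1.473 / 0.03 = 49.11 m/day.
Travel time t = L / v = 860 / 49.11 = 17.51 days.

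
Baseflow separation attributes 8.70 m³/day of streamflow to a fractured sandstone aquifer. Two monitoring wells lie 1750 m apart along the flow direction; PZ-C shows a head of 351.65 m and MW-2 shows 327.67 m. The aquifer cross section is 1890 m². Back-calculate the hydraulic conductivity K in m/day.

0.336

Hydraulic gradient i = (351.65 − 327.67) / 1750 = 23.98 / 1750 = 0.01370.
From Q = K·A·i, K = Q / (A·i) = 8.70 / (1890 × 0.01370) = 0.3359 m/day.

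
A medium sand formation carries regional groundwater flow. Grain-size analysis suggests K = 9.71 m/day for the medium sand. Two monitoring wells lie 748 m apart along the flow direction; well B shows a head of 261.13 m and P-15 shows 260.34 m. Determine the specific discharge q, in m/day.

Hydraulic gradient i = (261.13 − 260.34) / 748 = 0.79 / 748 = 0.001056.
Specific discharge q = K · i = 9.710 × 0.001056 = 0.01026 m/day.

0.0103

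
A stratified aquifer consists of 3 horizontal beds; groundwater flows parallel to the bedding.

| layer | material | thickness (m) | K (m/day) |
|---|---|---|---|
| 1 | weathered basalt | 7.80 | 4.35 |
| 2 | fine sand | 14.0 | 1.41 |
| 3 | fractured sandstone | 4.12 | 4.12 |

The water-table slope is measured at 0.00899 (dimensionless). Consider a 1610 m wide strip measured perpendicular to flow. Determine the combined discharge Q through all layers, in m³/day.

Flow is parallel to layering, so each bed carries its own Darcy discharge and the transmissivities add.
Σ(K_i·b_i) = 4.35×7.80 + 1.41×14.0 + 4.12×4.12 = 70.64 m²/day.
Hydraulic gradient i = 0.00899.
Q = Σ(K_i·b_i) · W · i = 70.64 × 1610 × 0.008990 = 1022 m³/day.

1020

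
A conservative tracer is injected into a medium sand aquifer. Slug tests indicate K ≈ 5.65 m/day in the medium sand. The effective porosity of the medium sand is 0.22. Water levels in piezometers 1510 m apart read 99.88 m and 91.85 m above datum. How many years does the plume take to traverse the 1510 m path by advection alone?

30.3

Hydraulic gradient i = (99.88 − 91.85) / 1510 = 8.03 / 1510 = 0.005318.
Darcy flux q = K · i = 5.650 × 0.005318 = 0.03005 m/day.
Seepage velocity v = q / n_e = 0.03005 / 0.22 = 0.1366 m/day.
Travel time t = L / v = 1510 / 0.1366 = 11056 days = 30.27 years.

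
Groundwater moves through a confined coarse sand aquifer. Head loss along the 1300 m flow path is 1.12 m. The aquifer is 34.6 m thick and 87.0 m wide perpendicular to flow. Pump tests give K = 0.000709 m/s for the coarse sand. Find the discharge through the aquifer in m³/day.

159

Convert K: 0.000709 m/s × 86400 = 61.26 m/day.
Cross-sectional area A = 87.0 × 34.6 = 3010 m².
Hydraulic gradient i = Δh / L = 1.12 / 1300 = 0.0008615.
Darcy's law: Q = K · A · i = 61.26 × 3010 × 0.0008615 = 158.9 m³/day.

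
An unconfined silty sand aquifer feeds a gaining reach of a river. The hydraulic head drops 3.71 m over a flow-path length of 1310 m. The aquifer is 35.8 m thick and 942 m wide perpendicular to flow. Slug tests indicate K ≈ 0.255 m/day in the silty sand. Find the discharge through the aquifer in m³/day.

Cross-sectional area A = 942 × 35.8 = 33724 m².
Hydraulic gradient i = Δh / L = 3.71 / 1310 = 0.002832.
Darcy's law: Q = K · A · i = 0.2550 × 33724 × 0.002832 = 24.35 m³/day.

24.4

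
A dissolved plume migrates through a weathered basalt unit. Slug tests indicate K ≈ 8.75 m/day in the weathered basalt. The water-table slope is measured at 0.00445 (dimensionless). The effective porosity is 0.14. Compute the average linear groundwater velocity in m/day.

Hydraulic gradient i = 0.00445.
Darcy flux q = K · i = 8.750 × 0.004450 = 0.03894 m/day.
Seepage velocity v = q / n_e = 0.03894 / 0.14 = 0.2781 m/day.

0.278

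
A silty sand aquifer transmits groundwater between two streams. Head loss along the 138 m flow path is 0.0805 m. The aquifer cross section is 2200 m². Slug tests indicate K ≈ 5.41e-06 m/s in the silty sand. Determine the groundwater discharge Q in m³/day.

Convert K: 5.41e-06 m/s × 86400 = 0.4674 m/day.
Hydraulic gradient i = Δh / L = 0.0805 / 138 = 0.0005833.
Darcy's law: Q = K · A · i = 0.4674 × 2200 × 0.0005833 = 0.5999 m³/day.

0.600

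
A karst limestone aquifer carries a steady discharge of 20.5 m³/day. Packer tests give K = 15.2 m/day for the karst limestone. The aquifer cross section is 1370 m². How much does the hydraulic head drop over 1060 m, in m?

From Q = K·A·i, i = Q / (K·A) = 20.5 / (15.20 × 1370) = 0.0009844.
Head loss Δh = i · L = 0.0009844 × 1060 = 1.044 m.

1.04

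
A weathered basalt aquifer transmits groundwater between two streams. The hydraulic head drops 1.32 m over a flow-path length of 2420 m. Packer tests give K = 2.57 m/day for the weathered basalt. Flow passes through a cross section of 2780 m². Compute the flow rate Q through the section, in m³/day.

3.90

Hydraulic gradient i = Δh / L = 1.32 / 2420 = 0.0005455.
Darcy's law: Q = K · A · i = 2.570 × 2780 × 0.0005455 = 3.897 m³/day.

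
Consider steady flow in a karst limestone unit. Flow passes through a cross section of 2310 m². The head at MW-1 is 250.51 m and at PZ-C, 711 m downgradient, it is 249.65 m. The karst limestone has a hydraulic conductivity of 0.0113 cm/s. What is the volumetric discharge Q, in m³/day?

27.3

Convert K: 0.0113 cm/s × 864 = 9.763 m/day.
Hydraulic gradient i = (250.51 − 249.65) / 711 = 0.86 / 711 = 0.001210.
Darcy's law: Q = K · A · i = 9.763 × 2310 × 0.001210 = 27.28 m³/day.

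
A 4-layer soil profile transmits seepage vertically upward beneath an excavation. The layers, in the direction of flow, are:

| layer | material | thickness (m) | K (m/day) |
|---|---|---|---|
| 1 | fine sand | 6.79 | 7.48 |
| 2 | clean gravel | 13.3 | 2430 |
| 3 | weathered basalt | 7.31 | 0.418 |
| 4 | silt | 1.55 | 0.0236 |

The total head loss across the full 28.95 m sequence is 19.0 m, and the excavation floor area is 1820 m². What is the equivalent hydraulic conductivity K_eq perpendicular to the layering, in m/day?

0.344

Flow is perpendicular to layering, so the layers act in series and the equivalent K is the thickness-weighted harmonic mean.
Total thickness L = 6.79 + 13.3 + 7.31 + 1.55 = 28.95 m.
Σ(b_i/K_i) = 6.79/7.48 + 13.3/2430 + 7.31/0.418 + 1.55/0.0236 = 84.08 d.
K_eq = L / Σ(b_i/K_i) = 28.95 / 84.08 = 0.3443 m/day.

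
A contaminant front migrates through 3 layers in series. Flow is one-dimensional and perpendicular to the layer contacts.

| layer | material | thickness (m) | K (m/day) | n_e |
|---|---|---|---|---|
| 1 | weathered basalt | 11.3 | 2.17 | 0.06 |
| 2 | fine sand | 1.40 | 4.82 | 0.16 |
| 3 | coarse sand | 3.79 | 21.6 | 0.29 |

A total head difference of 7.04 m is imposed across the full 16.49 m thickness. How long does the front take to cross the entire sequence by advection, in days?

With flow normal to the layers, continuity requires the same specific discharge q through every layer.
Σ(b_i/K_i) = 11.3/2.17 + 1.40/4.82 + 3.79/21.6 = 5.673 d.
q = Δh / Σ(b_i/K_i) = 7.04 / 5.673 = 1.241 m/day.
In each layer the seepage velocity is v_i = q/n_i, so the layer transit time is t_i = b_i·n_i / q:
  layer 1 (weathered basalt): t_1 = 11.3 × 0.06 / 1.241 = 0.5464 d
  layer 2 (fine sand): t_2 = 1.40 × 0.16 / 1.241 = 0.1805 d
  layer 3 (coarse sand): t_3 = 3.79 × 0.29 / 1.241 = 0.8857 d
Total t = Σ t_i = 1.613 days.

1.61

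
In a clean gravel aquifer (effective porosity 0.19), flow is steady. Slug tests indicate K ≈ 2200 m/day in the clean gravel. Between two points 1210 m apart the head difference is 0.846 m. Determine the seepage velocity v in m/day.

Hydraulic gradient i = Δh / L = 0.846 / 1210 = 0.0006992.
Darcy flux q = K · i = 2200 × 0.0006992 = 1.538 m/day.
Seepage velocity v = q / n_e = 1.538 / 0.19 = 8.096 m/day.

8.10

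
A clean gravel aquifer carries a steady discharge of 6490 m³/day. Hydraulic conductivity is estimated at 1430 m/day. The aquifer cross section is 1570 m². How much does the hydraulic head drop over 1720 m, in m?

4.97

From Q = K·A·i, i = Q / (K·A) = 6490 / (1430 × 1570) = 0.002891.
Head loss Δh = i · L = 0.002891 × 1720 = 4.972 m.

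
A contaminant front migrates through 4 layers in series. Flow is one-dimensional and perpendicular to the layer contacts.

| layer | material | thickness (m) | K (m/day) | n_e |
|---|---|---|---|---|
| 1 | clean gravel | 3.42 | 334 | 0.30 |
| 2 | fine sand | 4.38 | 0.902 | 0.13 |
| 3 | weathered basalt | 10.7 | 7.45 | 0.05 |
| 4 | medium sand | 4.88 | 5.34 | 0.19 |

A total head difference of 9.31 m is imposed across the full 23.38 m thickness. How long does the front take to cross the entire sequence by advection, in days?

With flow normal to the layers, continuity requires the same specific discharge q through every layer.
Σ(b_i/K_i) = 3.42/334 + 4.38/0.902 + 10.7/7.45 + 4.88/5.34 = 7.216 d.
q = Δh / Σ(b_i/K_i) = 9.31 / 7.216 = 1.290 m/day.
In each layer the seepage velocity is v_i = q/n_i, so the layer transit time is t_i = b_i·n_i / q:
  layer 1 (clean gravel): t_1 = 3.42 × 0.30 / 1.290 = 0.7953 d
  layer 2 (fine sand): t_2 = 4.38 × 0.13 / 1.290 = 0.4413 d
  layer 3 (weathered basalt): t_3 = 10.7 × 0.05 / 1.290 = 0.4147 d
  layer 4 (medium sand): t_4 = 4.88 × 0.19 / 1.290 = 0.7187 d
Total t = Σ t_i = 2.370 days.

2.37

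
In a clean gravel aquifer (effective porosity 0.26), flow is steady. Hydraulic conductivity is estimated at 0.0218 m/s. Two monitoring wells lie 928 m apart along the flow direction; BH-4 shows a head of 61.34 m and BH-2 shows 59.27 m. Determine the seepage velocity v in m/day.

16.2

Convert K: 0.0218 m/s × 86400 = 1884 m/day.
Hydraulic gradient i = (61.34 − 59.27) / 928 = 2.07 / 928 = 0.002231.
Darcy flux q = K · i = 1884 × 0.002231 = 4.201 m/day.
Seepage velocity v = q / n_e = 4.201 / 0.26 = 16.16 m/day.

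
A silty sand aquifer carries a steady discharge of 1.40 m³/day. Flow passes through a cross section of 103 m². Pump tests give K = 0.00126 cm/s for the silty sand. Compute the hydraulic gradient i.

Convert K: 0.00126 cm/s × 864 = 1.089 m/day.
From Q = K·A·i, i = Q / (K·A) = 1.40 / (1.089 × 103.0) = 0.01249.

0.0125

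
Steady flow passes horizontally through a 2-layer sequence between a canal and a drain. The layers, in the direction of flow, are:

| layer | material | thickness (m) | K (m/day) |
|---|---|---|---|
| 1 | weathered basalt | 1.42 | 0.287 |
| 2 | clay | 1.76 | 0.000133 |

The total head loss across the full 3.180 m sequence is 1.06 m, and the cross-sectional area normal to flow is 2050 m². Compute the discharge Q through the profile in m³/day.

Flow is perpendicular to layering, so the layers act in series and the equivalent K is the thickness-weighted harmonic mean.
Total thickness L = 1.42 + 1.76 = 3.180 m.
Σ(b_i/K_i) = 1.42/0.287 + 1.76/0.000133 = 13238 d.
K_eq = L / Σ(b_i/K_i) = 3.180 / 13238 = 0.0002402 m/day.
Q = K_eq · A · (Δh/L) = 0.0002402 × 2050 × (1.06/3.180) = 0.1641 m³/day.

0.164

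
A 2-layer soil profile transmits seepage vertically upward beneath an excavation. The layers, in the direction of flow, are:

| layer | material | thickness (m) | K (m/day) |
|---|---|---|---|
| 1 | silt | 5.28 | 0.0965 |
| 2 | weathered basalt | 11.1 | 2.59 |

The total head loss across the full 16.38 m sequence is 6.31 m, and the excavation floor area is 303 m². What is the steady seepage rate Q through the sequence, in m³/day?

Flow is perpendicular to layering, so the layers act in series and the equivalent K is the thickness-weighted harmonic mean.
Total thickness L = 5.28 + 11.1 = 16.38 m.
Σ(b_i/K_i) = 5.28/0.0965 + 11.1/2.59 = 59.00 d.
K_eq = L / Σ(b_i/K_i) = 16.38 / 59.00 = 0.2776 m/day.
Q = K_eq · A · (Δh/L) = 0.2776 × 303 × (6.31/16.38) = 32.41 m³/day.

32.4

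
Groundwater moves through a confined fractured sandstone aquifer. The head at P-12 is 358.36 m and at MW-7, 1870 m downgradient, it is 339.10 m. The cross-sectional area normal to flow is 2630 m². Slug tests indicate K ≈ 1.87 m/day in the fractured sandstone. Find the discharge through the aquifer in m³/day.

50.7

Hydraulic gradient i = (358.36 − 339.10) / 1870 = 19.26 / 1870 = 0.01030.
Darcy's law: Q = K · A · i = 1.870 × 2630 × 0.01030 = 50.65 m³/day.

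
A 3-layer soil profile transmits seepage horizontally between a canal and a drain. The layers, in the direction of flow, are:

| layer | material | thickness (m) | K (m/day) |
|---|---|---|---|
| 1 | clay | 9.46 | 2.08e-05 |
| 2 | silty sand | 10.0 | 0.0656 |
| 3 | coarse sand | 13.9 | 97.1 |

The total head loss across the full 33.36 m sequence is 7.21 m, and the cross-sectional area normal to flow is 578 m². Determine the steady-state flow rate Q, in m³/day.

0.00916

Flow is perpendicular to layering, so the layers act in series and the equivalent K is the thickness-weighted harmonic mean.
Total thickness L = 9.46 + 10.0 + 13.9 = 33.36 m.
Σ(b_i/K_i) = 9.46/2.08e-05 + 10.0/0.0656 + 13.9/97.1 = 4.550e+05 d.
K_eq = L / Σ(b_i/K_i) = 33.36 / 4.550e+05 = 7.333e-05 m/day.
Q = K_eq · A · (Δh/L) = 7.333e-05 × 578 × (7.21/33.36) = 0.009160 m³/day.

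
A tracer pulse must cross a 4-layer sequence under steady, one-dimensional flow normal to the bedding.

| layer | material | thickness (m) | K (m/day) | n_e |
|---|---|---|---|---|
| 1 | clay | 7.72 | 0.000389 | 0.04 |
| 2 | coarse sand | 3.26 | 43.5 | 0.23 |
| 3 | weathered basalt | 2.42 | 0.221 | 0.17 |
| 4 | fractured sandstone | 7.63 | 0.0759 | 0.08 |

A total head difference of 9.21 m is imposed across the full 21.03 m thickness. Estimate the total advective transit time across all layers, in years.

With flow normal to the layers, continuity requires the same specific discharge q through every layer.
Σ(b_i/K_i) = 7.72/0.000389 + 3.26/43.5 + 2.42/0.221 + 7.63/0.0759 = 19957 d.
q = Δh / Σ(b_i/K_i) = 9.21 / 19957 = 0.0004615 m/day.
In each layer the seepage velocity is v_i = q/n_i, so the layer transit time is t_i = b_i·n_i / q:
  layer 1 (clay): t_1 = 7.72 × 0.04 / 0.0004615 = 669.1 d
  layer 2 (coarse sand): t_2 = 3.26 × 0.23 / 0.0004615 = 1625 d
  layer 3 (weathered basalt): t_3 = 2.42 × 0.17 / 0.0004615 = 891.5 d
  layer 4 (fractured sandstone): t_4 = 7.63 × 0.08 / 0.0004615 = 1323 d
Total t = Σ t_i = 4508 days = 12.34 years.

12.3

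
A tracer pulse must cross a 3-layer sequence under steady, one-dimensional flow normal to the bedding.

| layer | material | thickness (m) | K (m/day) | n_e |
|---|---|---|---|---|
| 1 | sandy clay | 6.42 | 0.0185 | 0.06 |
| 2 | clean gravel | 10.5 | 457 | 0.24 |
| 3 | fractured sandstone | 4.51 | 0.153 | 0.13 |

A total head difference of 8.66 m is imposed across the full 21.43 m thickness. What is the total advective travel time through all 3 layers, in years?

With flow normal to the layers, continuity requires the same specific discharge q through every layer.
Σ(b_i/K_i) = 6.42/0.0185 + 10.5/457 + 4.51/0.153 = 376.5 d.
q = Δh / Σ(b_i/K_i) = 8.66 / 376.5 = 0.02300 m/day.
In each layer the seepage velocity is v_i = q/n_i, so the layer transit time is t_i = b_i·n_i / q:
  layer 1 (sandy clay): t_1 = 6.42 × 0.06 / 0.02300 = 16.75 d
  layer 2 (clean gravel): t_2 = 10.5 × 0.24 / 0.02300 = 109.6 d
  layer 3 (fractured sandstone): t_3 = 4.51 × 0.13 / 0.02300 = 25.49 d
Total t = Σ t_i = 151.8 days = 0.4156 years.

0.416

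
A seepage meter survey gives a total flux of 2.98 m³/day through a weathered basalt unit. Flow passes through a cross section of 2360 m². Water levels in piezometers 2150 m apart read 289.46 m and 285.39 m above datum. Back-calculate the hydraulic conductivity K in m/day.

Hydraulic gradient i = (289.46 − 285.39) / 2150 = 4.07 / 2150 = 0.001893.
From Q = K·A·i, K = Q / (A·i) = 2.98 / (2360 × 0.001893) = 0.6670 m/day.

0.667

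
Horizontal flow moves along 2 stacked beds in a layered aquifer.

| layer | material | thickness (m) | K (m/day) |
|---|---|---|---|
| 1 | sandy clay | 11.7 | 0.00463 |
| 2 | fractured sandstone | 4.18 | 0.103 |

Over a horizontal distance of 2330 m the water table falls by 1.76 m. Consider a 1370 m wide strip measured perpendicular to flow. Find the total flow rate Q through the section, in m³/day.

0.502

Flow is parallel to layering, so each bed carries its own Darcy discharge and the transmissivities add.
Σ(K_i·b_i) = 0.00463×11.7 + 0.103×4.18 = 0.4847 m²/day.
Hydraulic gradient i = Δh / L = 1.76 / 2330 = 0.0007554.
Q = Σ(K_i·b_i) · W · i = 0.4847 × 1370 × 0.0007554 = 0.5016 m³/day.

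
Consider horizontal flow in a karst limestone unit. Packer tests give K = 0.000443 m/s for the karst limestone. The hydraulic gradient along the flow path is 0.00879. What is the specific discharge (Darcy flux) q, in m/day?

Convert K: 0.000443 m/s × 86400 = 38.28 m/day.
Hydraulic gradient i = 0.00879.
Specific discharge q = K · i = 38.28 × 0.008790 = 0.3364 m/day.

0.336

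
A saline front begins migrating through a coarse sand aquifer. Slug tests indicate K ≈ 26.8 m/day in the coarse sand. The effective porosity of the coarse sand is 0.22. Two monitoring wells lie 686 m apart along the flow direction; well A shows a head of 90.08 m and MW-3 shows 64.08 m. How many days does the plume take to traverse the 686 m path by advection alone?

149

Hydraulic gradient i = (90.08 − 64.08) / 686 = 26 / 686 = 0.03790.
Darcy flux q = K · i = 26.80 × 0.03790 = 1.016 m/day.
Seepage velocity v = q / n_e = 1.016 / 0.22 = 4.617 m/day.
Travel time t = L / v = 686 / 4.617 = 148.6 days.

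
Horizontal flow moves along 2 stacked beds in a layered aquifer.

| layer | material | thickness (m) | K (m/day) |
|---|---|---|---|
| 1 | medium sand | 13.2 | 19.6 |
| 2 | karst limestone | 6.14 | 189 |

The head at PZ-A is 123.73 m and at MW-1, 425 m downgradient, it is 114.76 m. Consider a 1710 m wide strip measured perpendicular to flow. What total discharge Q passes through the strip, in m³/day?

51200

Flow is parallel to layering, so each bed carries its own Darcy discharge and the transmissivities add.
Σ(K_i·b_i) = 19.6×13.2 + 189×6.14 = 1419 m²/day.
Hydraulic gradient i = (123.73 − 114.76) / 425 = 8.97 / 425 = 0.02111.
Q = Σ(K_i·b_i) · W · i = 1419 × 1710 × 0.02111 = 51220 m³/day.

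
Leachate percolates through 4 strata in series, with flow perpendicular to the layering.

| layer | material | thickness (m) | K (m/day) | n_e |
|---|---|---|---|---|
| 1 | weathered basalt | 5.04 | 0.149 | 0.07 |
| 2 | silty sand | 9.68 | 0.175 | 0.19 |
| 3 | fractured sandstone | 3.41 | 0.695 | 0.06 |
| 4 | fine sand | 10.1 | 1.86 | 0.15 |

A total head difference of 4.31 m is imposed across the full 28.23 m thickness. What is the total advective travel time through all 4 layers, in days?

90.3

With flow normal to the layers, continuity requires the same specific discharge q through every layer.
Σ(b_i/K_i) = 5.04/0.149 + 9.68/0.175 + 3.41/0.695 + 10.1/1.86 = 99.48 d.
q = Δh / Σ(b_i/K_i) = 4.31 / 99.48 = 0.04333 m/day.
In each layer the seepage velocity is v_i = q/n_i, so the layer transit time is t_i = b_i·n_i / q:
  layer 1 (weathered basalt): t_1 = 5.04 × 0.07 / 0.04333 = 8.143 d
  layer 2 (silty sand): t_2 = 9.68 × 0.19 / 0.04333 = 42.45 d
  layer 3 (fractured sandstone): t_3 = 3.41 × 0.06 / 0.04333 = 4.722 d
  layer 4 (fine sand): t_4 = 10.1 × 0.15 / 0.04333 = 34.97 d
Total t = Σ t_i = 90.28 days.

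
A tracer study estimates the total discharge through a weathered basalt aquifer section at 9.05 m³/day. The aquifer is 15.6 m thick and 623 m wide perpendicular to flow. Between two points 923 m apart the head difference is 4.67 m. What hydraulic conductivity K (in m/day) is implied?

0.184

Cross-sectional area A = 623 × 15.6 = 9719 m².
Hydraulic gradient i = Δh / L = 4.67 / 923 = 0.005060.
From Q = K·A·i, K = Q / (A·i) = 9.05 / (9719 × 0.005060) = 0.1840 m/day.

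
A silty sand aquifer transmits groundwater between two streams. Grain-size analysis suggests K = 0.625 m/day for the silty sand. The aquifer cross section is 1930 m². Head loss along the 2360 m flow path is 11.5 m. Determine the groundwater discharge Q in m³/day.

5.88

Hydraulic gradient i = Δh / L = 11.5 / 2360 = 0.004873.
Darcy's law: Q = K · A · i = 0.6250 × 1930 × 0.004873 = 5.878 m³/day.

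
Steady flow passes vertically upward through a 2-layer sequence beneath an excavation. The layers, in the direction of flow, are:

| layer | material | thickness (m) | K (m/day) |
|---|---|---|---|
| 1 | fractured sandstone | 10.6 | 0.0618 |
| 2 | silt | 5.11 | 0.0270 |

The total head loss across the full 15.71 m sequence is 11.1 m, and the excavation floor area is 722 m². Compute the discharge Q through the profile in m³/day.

22.2

Flow is perpendicular to layering, so the layers act in series and the equivalent K is the thickness-weighted harmonic mean.
Total thickness L = 10.6 + 5.11 = 15.71 m.
Σ(b_i/K_i) = 10.6/0.0618 + 5.11/0.0270 = 360.8 d.
K_eq = L / Σ(b_i/K_i) = 15.71 / 360.8 = 0.04354 m/day.
Q = K_eq · A · (Δh/L) = 0.04354 × 722 × (11.1/15.71) = 22.21 m³/day.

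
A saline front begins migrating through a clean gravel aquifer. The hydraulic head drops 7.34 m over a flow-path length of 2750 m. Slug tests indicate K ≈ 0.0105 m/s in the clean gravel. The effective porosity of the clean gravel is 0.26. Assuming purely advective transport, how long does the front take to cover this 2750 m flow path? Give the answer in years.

Convert K: 0.0105 m/s × 86400 = 907.2 m/day.
Hydraulic gradient i = Δh / L = 7.34 / 2750 = 0.002669.
Darcy flux q = K · i = 907.2 × 0.002669 = 2.421 m/day.
Seepage velocity v = q / n_e = 2.421 / 0.26 = 9.313 m/day.
Travel time t = L / v = 2750 / 9.313 = 295.3 days = 0.8084 years.

0.808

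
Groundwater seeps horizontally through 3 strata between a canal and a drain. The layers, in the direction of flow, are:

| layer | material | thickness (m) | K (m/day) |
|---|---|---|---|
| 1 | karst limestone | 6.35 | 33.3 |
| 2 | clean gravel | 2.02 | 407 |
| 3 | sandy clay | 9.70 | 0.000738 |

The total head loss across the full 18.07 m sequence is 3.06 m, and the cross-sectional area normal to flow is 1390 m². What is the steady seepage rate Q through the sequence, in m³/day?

Flow is perpendicular to layering, so the layers act in series and the equivalent K is the thickness-weighted harmonic mean.
Total thickness L = 6.35 + 2.02 + 9.70 = 18.07 m.
Σ(b_i/K_i) = 6.35/33.3 + 2.02/407 + 9.70/0.000738 = 13144 d.
K_eq = L / Σ(b_i/K_i) = 18.07 / 13144 = 0.001375 m/day.
Q = K_eq · A · (Δh/L) = 0.001375 × 1390 × (3.06/18.07) = 0.3236 m³/day.

0.324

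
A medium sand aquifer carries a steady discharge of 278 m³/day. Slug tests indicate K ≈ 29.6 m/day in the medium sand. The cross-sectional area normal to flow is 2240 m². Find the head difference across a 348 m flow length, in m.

From Q = K·A·i, i = Q / (K·A) = 278 / (29.60 × 2240) = 0.004193.
Head loss Δh = i · L = 0.004193 × 348 = 1.459 m.

1.46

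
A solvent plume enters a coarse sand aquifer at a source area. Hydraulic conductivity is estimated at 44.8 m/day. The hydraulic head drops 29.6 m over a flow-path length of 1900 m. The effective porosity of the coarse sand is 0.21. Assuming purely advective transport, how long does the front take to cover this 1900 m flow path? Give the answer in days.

572

Hydraulic gradient i = Δh / L = 29.6 / 1900 = 0.01558.
Darcy flux q = K · i = 44.80 × 0.01558 = 0.6979 m/day.
Seepage velocity v = q / n_e = 0.6979 / 0.21 = 3.324 m/day.
Travel time t = L / v = 1900 / 3.324 = 571.7 days.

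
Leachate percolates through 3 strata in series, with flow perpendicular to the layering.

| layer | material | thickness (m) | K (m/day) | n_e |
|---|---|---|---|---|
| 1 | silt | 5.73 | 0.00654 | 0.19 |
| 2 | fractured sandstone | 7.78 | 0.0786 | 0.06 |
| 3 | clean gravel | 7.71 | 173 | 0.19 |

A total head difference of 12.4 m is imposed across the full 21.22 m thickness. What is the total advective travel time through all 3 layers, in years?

0.650

With flow normal to the layers, continuity requires the same specific discharge q through every layer.
Σ(b_i/K_i) = 5.73/0.00654 + 7.78/0.0786 + 7.71/173 = 975.2 d.
q = Δh / Σ(b_i/K_i) = 12.4 / 975.2 = 0.01272 m/day.
In each layer the seepage velocity is v_i = q/n_i, so the layer transit time is t_i = b_i·n_i / q:
  layer 1 (silt): t_1 = 5.73 × 0.19 / 0.01272 = 85.62 d
  layer 2 (fractured sandstone): t_2 = 7.78 × 0.06 / 0.01272 = 36.71 d
  layer 3 (clean gravel): t_3 = 7.71 × 0.19 / 0.01272 = 115.2 d
Total t = Σ t_i = 237.5 days = 0.6503 years.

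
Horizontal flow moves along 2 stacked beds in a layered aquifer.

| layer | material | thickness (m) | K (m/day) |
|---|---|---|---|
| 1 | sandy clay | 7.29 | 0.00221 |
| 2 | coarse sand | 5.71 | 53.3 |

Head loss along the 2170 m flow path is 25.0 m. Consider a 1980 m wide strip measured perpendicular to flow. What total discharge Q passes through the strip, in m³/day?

6940

Flow is parallel to layering, so each bed carries its own Darcy discharge and the transmissivities add.
Σ(K_i·b_i) = 0.00221×7.29 + 53.3×5.71 = 304.4 m²/day.
Hydraulic gradient i = Δh / L = 25.0 / 2170 = 0.01152.
Q = Σ(K_i·b_i) · W · i = 304.4 × 1980 × 0.01152 = 6943 m³/day.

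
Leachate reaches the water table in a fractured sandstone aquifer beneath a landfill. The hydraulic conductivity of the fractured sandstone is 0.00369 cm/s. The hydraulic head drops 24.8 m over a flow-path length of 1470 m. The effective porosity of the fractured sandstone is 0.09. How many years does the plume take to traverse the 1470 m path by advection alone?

6.73

Convert K: 0.00369 cm/s × 864 = 3.188 m/day.
Hydraulic gradient i = Δh / L = 24.8 / 1470 = 0.01687.
Darcy flux q = K · i = 3.188 × 0.01687 = 0.05379 m/day.
Seepage velocity v = q / n_e = 0.05379 / 0.09 = 0.5976 m/day.
Travel time t = L / v = 1470 / 0.5976 = 2460 days = 6.734 years.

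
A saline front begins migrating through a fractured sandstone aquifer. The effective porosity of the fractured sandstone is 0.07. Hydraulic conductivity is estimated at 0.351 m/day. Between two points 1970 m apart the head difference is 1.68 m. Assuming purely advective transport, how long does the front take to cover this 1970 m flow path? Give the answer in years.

Hydraulic gradient i = Δh / L = 1.68 / 1970 = 0.0008528.
Darcy flux q = K · i = 0.3510 × 0.0008528 = 0.0002993 m/day.
Seepage velocity v = q / n_e = 0.0002993 / 0.07 = 0.004276 m/day.
Travel time t = L / v = 1970 / 0.004276 = 4.607e+05 days = 1261 years.

1260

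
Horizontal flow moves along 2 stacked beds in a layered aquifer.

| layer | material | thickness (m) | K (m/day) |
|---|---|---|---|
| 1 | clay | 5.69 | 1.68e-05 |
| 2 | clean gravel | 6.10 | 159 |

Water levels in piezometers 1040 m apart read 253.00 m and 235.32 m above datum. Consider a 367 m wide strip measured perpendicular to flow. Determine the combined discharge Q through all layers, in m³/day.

Flow is parallel to layering, so each bed carries its own Darcy discharge and the transmissivities add.
Σ(K_i·b_i) = 1.68e-05×5.69 + 159×6.10 = 969.9 m²/day.
Hydraulic gradient i = (253.00 − 235.32) / 1040 = 17.68 / 1040 = 0.01700.
Q = Σ(K_i·b_i) · W · i = 969.9 × 367 × 0.01700 = 6051 m³/day.

6050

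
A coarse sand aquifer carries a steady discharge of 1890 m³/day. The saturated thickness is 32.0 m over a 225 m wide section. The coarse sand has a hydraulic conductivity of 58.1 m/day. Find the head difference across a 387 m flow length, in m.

Cross-sectional area A = 225 × 32.0 = 7200 m².
From Q = K·A·i, i = Q / (K·A) = 1890 / (58.10 × 7200) = 0.004518.
Head loss Δh = i · L = 0.004518 × 387 = 1.748 m.

1.75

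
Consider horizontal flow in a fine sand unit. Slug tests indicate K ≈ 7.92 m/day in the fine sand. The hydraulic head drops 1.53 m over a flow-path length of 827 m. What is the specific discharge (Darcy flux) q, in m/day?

0.0147

Hydraulic gradient i = Δh / L = 1.53 / 827 = 0.001850.
Specific discharge q = K · i = 7.920 × 0.001850 = 0.01465 m/day.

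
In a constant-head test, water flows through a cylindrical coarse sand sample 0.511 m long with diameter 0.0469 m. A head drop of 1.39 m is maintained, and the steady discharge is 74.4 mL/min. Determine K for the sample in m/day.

Cross-sectional area A = π·(d/2)² = π × (0.0469/2)² = 0.001728 m².
Convert discharge: 74.4 mL/min = 1.240e-06 m³/s.
Darcy's law rearranged: K = Q·L / (A·Δh) = 1.240e-06 × 0.511 / (0.001728 × 1.39) = 0.0002639 m/s = 22.80 m/day.

22.8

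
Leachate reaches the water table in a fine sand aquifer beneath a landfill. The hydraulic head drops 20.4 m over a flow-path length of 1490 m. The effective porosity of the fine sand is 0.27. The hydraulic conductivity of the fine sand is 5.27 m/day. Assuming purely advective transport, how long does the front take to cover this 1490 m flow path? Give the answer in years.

Hydraulic gradient i = Δh / L = 20.4 / 1490 = 0.01369.
Darcy flux q = K · i = 5.270 × 0.01369 = 0.07215 m/day.
Seepage velocity v = q / n_e = 0.07215 / 0.27 = 0.2672 m/day.
Travel time t = L / v = 1490 / 0.2672 = 5576 days = 15.27 years.

15.3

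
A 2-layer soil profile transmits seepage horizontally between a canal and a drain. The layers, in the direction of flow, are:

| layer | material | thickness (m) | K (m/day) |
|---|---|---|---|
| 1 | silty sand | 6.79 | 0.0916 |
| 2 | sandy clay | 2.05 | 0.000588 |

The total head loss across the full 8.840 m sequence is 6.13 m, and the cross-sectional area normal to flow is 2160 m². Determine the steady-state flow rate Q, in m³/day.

3.72

Flow is perpendicular to layering, so the layers act in series and the equivalent K is the thickness-weighted harmonic mean.
Total thickness L = 6.79 + 2.05 = 8.840 m.
Σ(b_i/K_i) = 6.79/0.0916 + 2.05/0.000588 = 3561 d.
K_eq = L / Σ(b_i/K_i) = 8.840 / 3561 = 0.002483 m/day.
Q = K_eq · A · (Δh/L) = 0.002483 × 2160 × (6.13/8.840) = 3.719 m³/day.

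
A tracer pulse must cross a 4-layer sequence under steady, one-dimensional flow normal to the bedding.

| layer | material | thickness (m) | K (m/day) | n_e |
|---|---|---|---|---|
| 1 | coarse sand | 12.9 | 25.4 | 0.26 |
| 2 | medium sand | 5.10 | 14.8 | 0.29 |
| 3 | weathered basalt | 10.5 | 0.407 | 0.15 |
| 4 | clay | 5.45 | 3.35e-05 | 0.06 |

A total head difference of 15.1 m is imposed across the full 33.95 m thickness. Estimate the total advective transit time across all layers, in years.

199

With flow normal to the layers, continuity requires the same specific discharge q through every layer.
Σ(b_i/K_i) = 12.9/25.4 + 5.10/14.8 + 10.5/0.407 + 5.45/3.35e-05 = 1.627e+05 d.
q = Δh / Σ(b_i/K_i) = 15.1 / 1.627e+05 = 9.280e-05 m/day.
In each layer the seepage velocity is v_i = q/n_i, so the layer transit time is t_i = b_i·n_i / q:
  layer 1 (coarse sand): t_1 = 12.9 × 0.26 / 9.280e-05 = 36142 d
  layer 2 (medium sand): t_2 = 5.10 × 0.29 / 9.280e-05 = 15937 d
  layer 3 (weathered basalt): t_3 = 10.5 × 0.15 / 9.280e-05 = 16972 d
  layer 4 (clay): t_4 = 5.45 × 0.06 / 9.280e-05 = 3524 d
Total t = Σ t_i = 72574 days = 198.7 years.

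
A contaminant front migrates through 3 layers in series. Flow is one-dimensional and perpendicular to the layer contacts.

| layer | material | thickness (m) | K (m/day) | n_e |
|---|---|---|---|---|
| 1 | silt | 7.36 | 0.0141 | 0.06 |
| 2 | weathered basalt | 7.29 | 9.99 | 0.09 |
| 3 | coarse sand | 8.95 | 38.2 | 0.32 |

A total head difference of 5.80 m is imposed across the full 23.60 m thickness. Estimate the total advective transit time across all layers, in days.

With flow normal to the layers, continuity requires the same specific discharge q through every layer.
Σ(b_i/K_i) = 7.36/0.0141 + 7.29/9.99 + 8.95/38.2 = 522.9 d.
q = Δh / Σ(b_i/K_i) = 5.80 / 522.9 = 0.01109 m/day.
In each layer the seepage velocity is v_i = q/n_i, so the layer transit time is t_i = b_i·n_i / q:
  layer 1 (silt): t_1 = 7.36 × 0.06 / 0.01109 = 39.82 d
  layer 2 (weathered basalt): t_2 = 7.29 × 0.09 / 0.01109 = 59.16 d
  layer 3 (coarse sand): t_3 = 8.95 × 0.32 / 0.01109 = 258.2 d
Total t = Σ t_i = 357.2 days.

357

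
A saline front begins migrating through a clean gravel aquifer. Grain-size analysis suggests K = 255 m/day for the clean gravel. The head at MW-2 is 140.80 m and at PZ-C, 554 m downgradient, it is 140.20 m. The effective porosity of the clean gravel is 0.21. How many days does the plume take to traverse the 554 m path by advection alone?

Hydraulic gradient i = (140.80 − 140.20) / 554 = 0.6 / 554 = 0.001083.
Darcy flux q = K · i = 255.0 × 0.001083 = 0.2762 m/day.
Seepage velocity v = q / n_e = 0.2762 / 0.21 = 1.315 m/day.
Travel time t = L / v = 554 / 1.315 = 421.3 days.

421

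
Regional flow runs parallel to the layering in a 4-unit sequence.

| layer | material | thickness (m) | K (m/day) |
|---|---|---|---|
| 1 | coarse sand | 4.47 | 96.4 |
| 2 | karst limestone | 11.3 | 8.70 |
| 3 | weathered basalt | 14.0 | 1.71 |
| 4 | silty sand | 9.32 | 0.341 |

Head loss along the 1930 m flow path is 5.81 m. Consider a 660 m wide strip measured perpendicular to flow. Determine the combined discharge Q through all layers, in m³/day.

1110

Flow is parallel to layering, so each bed carries its own Darcy discharge and the transmissivities add.
Σ(K_i·b_i) = 96.4×4.47 + 8.70×11.3 + 1.71×14.0 + 0.341×9.32 = 556.3 m²/day.
Hydraulic gradient i = Δh / L = 5.81 / 1930 = 0.003010.
Q = Σ(K_i·b_i) · W · i = 556.3 × 660 × 0.003010 = 1105 m³/day.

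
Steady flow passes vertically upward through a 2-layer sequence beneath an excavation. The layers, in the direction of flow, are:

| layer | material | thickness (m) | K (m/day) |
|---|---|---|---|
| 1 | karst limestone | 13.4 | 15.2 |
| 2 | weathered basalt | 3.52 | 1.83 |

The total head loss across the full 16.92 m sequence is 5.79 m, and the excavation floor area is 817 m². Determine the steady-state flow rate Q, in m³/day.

Flow is perpendicular to layering, so the layers act in series and the equivalent K is the thickness-weighted harmonic mean.
Total thickness L = 13.4 + 3.52 = 16.92 m.
Σ(b_i/K_i) = 13.4/15.2 + 3.52/1.83 = 2.805 d.
K_eq = L / Σ(b_i/K_i) = 16.92 / 2.805 = 6.032 m/day.
Q = K_eq · A · (Δh/L) = 6.032 × 817 × (5.79/16.92) = 1686 m³/day.

1690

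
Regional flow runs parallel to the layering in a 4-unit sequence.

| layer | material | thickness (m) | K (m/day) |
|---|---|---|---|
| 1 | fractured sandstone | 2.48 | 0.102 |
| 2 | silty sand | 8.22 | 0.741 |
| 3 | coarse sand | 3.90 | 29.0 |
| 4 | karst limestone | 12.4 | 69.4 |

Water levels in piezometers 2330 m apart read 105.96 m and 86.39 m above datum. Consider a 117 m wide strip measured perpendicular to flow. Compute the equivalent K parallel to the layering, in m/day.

36.3

Flow is parallel to layering, so each bed carries its own Darcy discharge and the transmissivities add.
Σ(K_i·b_i) = 0.102×2.48 + 0.741×8.22 + 29.0×3.90 + 69.4×12.4 = 980.0 m²/day.
Total thickness b = 27.00 m, so K_eq = Σ(K_i·b_i)/b = 36.30 m/day.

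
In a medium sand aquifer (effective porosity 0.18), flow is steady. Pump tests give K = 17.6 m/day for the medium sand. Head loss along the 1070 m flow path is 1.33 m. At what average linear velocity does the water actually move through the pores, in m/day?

0.122

Hydraulic gradient i = Δh / L = 1.33 / 1070 = 0.001243.
Darcy flux q = K · i = 17.60 × 0.001243 = 0.02188 m/day.
Seepage velocity v = q / n_e = 0.02188 / 0.18 = 0.1215 m/day.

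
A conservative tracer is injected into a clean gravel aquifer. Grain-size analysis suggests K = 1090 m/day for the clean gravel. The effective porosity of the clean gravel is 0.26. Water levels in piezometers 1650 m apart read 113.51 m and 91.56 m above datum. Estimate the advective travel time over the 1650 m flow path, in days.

29.6

Hydraulic gradient i = (113.51 − 91.56) / 1650 = 21.95 / 1650 = 0.01330.
Darcy flux q = K · i = 1090 × 0.01330 = 14.50 m/day.
Seepage velocity v = q / n_e = 14.50 / 0.26 = 55.77 m/day.
Travel time t = L / v = 1650 / 55.77 = 29.59 days.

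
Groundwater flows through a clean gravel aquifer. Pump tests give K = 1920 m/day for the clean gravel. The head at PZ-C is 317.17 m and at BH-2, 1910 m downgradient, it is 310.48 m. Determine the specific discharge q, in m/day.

6.73

Hydraulic gradient i = (317.17 − 310.48) / 1910 = 6.69 / 1910 = 0.003503.
Specific discharge q = K · i = 1920 × 0.003503 = 6.725 m/day.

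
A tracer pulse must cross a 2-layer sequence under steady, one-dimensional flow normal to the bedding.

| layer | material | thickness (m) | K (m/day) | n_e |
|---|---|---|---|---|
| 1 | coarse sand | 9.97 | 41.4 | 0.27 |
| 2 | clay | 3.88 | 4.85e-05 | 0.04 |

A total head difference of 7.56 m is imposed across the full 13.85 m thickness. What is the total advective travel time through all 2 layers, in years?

82.5

With flow normal to the layers, continuity requires the same specific discharge q through every layer.
Σ(b_i/K_i) = 9.97/41.4 + 3.88/4.85e-05 = 80000 d.
q = Δh / Σ(b_i/K_i) = 7.56 / 80000 = 9.450e-05 m/day.
In each layer the seepage velocity is v_i = q/n_i, so the layer transit time is t_i = b_i·n_i / q:
  layer 1 (coarse sand): t_1 = 9.97 × 0.27 / 9.450e-05 = 28486 d
  layer 2 (clay): t_2 = 3.88 × 0.04 / 9.450e-05 = 1642 d
Total t = Σ t_i = 30128 days = 82.49 years.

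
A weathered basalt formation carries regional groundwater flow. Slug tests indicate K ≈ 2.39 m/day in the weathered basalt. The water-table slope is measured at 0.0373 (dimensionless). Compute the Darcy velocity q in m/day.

Hydraulic gradient i = 0.0373.
Specific discharge q = K · i = 2.390 × 0.03730 = 0.08915 m/day.

0.0891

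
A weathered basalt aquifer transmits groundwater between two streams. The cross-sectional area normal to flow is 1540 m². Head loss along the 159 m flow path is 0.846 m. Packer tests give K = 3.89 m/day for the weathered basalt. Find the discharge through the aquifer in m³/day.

31.9

Hydraulic gradient i = Δh / L = 0.846 / 159 = 0.005321.
Darcy's law: Q = K · A · i = 3.890 × 1540 × 0.005321 = 31.87 m³/day.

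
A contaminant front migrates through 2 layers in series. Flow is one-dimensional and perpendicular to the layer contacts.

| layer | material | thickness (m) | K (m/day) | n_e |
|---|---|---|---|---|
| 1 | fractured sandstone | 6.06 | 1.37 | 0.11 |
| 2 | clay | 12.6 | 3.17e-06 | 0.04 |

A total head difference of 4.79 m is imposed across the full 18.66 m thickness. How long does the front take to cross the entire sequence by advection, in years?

2660

With flow normal to the layers, continuity requires the same specific discharge q through every layer.
Σ(b_i/K_i) = 6.06/1.37 + 12.6/3.17e-06 = 3.975e+06 d.
q = Δh / Σ(b_i/K_i) = 4.79 / 3.975e+06 = 1.205e-06 m/day.
In each layer the seepage velocity is v_i = q/n_i, so the layer transit time is t_i = b_i·n_i / q:
  layer 1 (fractured sandstone): t_1 = 6.06 × 0.11 / 1.205e-06 = 5.531e+05 d
  layer 2 (clay): t_2 = 12.6 × 0.04 / 1.205e-06 = 4.182e+05 d
Total t = Σ t_i = 9.714e+05 days = 2659 years.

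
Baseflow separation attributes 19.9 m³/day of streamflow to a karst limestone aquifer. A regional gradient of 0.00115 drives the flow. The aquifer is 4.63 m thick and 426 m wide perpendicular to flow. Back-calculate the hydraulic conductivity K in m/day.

Cross-sectional area A = 426 × 4.63 = 1972 m².
Hydraulic gradient i = 0.00115.
From Q = K·A·i, K = Q / (A·i) = 19.9 / (1972 × 0.001150) = 8.773 m/day.

8.77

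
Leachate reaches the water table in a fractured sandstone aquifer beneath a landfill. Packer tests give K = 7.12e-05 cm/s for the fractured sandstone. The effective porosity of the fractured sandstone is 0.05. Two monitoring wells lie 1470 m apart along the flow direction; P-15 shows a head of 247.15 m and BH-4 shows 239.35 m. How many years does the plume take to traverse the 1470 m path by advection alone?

616

Convert K: 7.12e-05 cm/s × 864 = 0.06152 m/day.
Hydraulic gradient i = (247.15 − 239.35) / 1470 = 7.8 / 1470 = 0.005306.
Darcy flux q = K · i = 0.06152 × 0.005306 = 0.0003264 m/day.
Seepage velocity v = q / n_e = 0.0003264 / 0.05 = 0.006528 m/day.
Travel time t = L / v = 1470 / 0.006528 = 2.252e+05 days = 616.5 years.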